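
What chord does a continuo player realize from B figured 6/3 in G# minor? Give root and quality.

G# minor

The figures 6/3 indicate a triad in first inversion.
In first inversion the root lies a sixth above the bass: a sixth above B in G# minor is G#.
The chord tones are B, D#, G#, giving G# minor.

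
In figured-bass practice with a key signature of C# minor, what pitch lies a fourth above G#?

Counting 3 letter steps above G# lands on C; in C# minor, that letter is C#.

C#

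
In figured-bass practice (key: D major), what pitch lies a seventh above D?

C#

Counting 6 letter steps above D lands on C; in D major, that letter is C#.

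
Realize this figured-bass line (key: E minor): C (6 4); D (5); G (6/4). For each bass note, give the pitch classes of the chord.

C, F#, A | D, F#, A | G, C, E

C (6/4): C, F#, A.
D (5/3): D, F#, A.
G (6/4): G, C, E.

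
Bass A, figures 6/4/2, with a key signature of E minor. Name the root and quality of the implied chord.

The figures 6/4/2 indicate a seventh chord in third inversion.
In third inversion the root lies a second above the bass: a second above A in E minor is B.
The chord tones are A, B, D, F#, giving B minor seventh.

B minor seventh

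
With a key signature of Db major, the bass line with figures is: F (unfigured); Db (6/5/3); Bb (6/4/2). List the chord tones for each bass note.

F, Ab, C | Db, F, Ab, Bb | Bb, C, Eb, Gb

F (5/3): F, Ab, C.
Db (6/5/3): Db, F, Ab, Bb.
Bb (6/4/2): Bb, C, Eb, Gb.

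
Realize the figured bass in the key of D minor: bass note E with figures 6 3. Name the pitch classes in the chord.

E, G, C

A third above E in this key is G.
A sixth above E in this key is C.
Together with the bass E, this spells C major in first inversion.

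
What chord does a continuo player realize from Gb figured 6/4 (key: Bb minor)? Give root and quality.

C diminished

The figures 6/4 indicate a triad in second inversion.
In second inversion the root lies a fourth above the bass: a fourth above Gb in Bb minor is C.
The chord tones are Gb, C, Eb, giving C diminished.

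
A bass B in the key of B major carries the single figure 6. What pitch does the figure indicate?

Counting 5 letter steps above B lands on G; in B major, that letter is G#.

G#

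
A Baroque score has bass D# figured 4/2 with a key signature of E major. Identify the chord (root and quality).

The figures 4/2 indicate a seventh chord in third inversion.
In third inversion the root lies a second above the bass: a second above D# in E major is E.
The chord tones are D#, E, G#, B, giving E major seventh.

E major seventh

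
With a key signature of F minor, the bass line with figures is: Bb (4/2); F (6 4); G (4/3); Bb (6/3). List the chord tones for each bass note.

Bb (6/4/2): Bb, C, Eb, G.
F (6/4): F, Bb, Db.
G (6/4/3): G, Bb, C, Eb.
Bb (6/3): Bb, Db, G.

Bb, C, Eb, G | F, Bb, Db | G, Bb, C, Eb | Bb, Db, G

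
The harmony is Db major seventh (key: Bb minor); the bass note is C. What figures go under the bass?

4/2

C is the seventh of Db major seventh, so the chord is in third inversion.
A seventh chord in third inversion is figured 6/4/2, conventionally abbreviated 4/2.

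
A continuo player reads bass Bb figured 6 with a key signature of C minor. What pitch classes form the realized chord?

The written figures 6 are shorthand for 6/3: the 3 is implied.
A third above Bb in this key is D.
A sixth above Bb in this key is G.
Together with the bass Bb, this spells G minor in first inversion.

Bb, D, G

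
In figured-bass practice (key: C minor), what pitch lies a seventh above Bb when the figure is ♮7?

Counting 6 letter steps above Bb lands on A; in C minor, that letter is Ab.
The ♮7 figure makes it natural, giving A.

A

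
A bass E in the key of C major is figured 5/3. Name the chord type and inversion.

triad, root position

Intervals of 5/3 above the bass form a triad; the bass is the root, so this is root position.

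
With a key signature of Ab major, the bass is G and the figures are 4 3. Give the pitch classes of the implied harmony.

The written figures 4 3 are shorthand for 6/4/3: the 6 is implied.
A third above G in this key is Bb.
A fourth above G in this key is C.
A sixth above G in this key is Eb.
Together with the bass G, this spells C minor seventh in second inversion.

G, Bb, C, Eb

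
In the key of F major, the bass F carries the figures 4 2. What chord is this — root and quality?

The figures 4 2 indicate a seventh chord in third inversion.
In third inversion the root lies a second above the bass: a second above F in F major is G.
The chord tones are F, G, Bb, D, giving G minor seventh.

G minor seventh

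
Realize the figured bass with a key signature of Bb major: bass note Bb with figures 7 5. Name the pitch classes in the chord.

The written figures 7 5 are shorthand for 7/5/3: the 3 is implied.
A third above Bb in this key is D.
A fifth above Bb in this key is F.
A seventh above Bb in this key is A.
Together with the bass Bb, this spells Bb major seventh in root position.

Bb, D, F, A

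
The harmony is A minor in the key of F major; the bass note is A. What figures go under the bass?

A is the root of A minor, so the chord is in root position.
A triad in root position is figured 5/3, conventionally abbreviated (no figures — root-position triad).

no figures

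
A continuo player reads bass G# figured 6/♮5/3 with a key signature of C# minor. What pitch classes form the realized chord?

A third above G# in this key is B.
A fifth above G# in this key is D#, made natural (D) by the ♮ figure.
A sixth above G# in this key is E.
Together with the bass G#, this spells E dominant seventh in first inversion.

G#, B, D, E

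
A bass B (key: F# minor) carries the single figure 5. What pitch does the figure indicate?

F#

Counting 4 letter steps above B lands on F; in F# minor, that letter is F#.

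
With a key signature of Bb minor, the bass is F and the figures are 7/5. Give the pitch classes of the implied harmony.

F, Ab, C, Eb

The written figures 7/5 are shorthand for 7/5/3: the 3 is implied.
A third above F in this key is Ab.
A fifth above F in this key is C.
A seventh above F in this key is Eb.
Together with the bass F, this spells F minor seventh in root position.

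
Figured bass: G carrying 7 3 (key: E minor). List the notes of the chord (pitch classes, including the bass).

The written figures 7 3 are shorthand for 7/5/3: the 5 is implied.
A third above G in this key is B.
A fifth above G in this key is D.
A seventh above G in this key is F#.
Together with the bass G, this spells G major seventh in root position.

G, B, D, F#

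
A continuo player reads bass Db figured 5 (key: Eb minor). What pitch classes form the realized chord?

The written figures 5 are shorthand for 5/3: the 3 is implied.
A third above Db in this key is F.
A fifth above Db in this key is Ab.
Together with the bass Db, this spells Db major in root position.

Db, F, Ab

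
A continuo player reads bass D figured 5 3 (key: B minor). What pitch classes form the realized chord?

D, F#, A

A third above D in this key is F#.
A fifth above D in this key is A.
Together with the bass D, this spells D major in root position.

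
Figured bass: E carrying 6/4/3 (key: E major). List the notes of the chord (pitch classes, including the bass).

A third above E in this key is G#.
A fourth above E in this key is A.
A sixth above E in this key is C#.
Together with the bass E, this spells A major seventh in second inversion.

E, G#, A, C#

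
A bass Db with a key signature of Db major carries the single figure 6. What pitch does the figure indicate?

Bb

Counting 5 letter steps above Db lands on B; in Db major, that letter is Bb.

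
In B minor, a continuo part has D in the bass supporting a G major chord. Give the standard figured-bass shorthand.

D is the fifth of G major, so the chord is in second inversion.
A triad in second inversion is figured 6/4, conventionally abbreviated 6/4.

6/4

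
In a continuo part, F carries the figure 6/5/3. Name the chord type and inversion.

seventh chord, first inversion

Intervals of 6/5/3 above the bass form a seventh chord; the bass is the third, so this is first inversion.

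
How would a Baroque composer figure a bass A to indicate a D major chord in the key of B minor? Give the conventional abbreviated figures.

6/4

A is the fifth of D major, so the chord is in second inversion.
A triad in second inversion is figured 6/4, conventionally abbreviated 6/4.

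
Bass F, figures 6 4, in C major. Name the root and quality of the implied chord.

B diminished

The figures 6 4 indicate a triad in second inversion.
In second inversion the root lies a fourth above the bass: a fourth above F in C major is B.
The chord tones are F, B, D, giving B diminished.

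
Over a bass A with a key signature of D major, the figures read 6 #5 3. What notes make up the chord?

A, C#, E#, F#

A third above A in this key is C#.
A fifth above A in this key is E, raised to E# by the sharp.
A sixth above A in this key is F#.
Together with the bass A, this spells F# minor-major seventh in first inversion.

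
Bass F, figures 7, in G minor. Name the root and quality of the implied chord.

The figures 7 indicate a seventh chord in root position.
In root position the bass is the root, so the root is F.
The chord tones are F, A, C, Eb, giving F dominant seventh.

F dominant seventh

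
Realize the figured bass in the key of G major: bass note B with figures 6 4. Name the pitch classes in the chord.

A fourth above B in this key is E.
A sixth above B in this key is G.
Together with the bass B, this spells E minor in second inversion.

B, E, G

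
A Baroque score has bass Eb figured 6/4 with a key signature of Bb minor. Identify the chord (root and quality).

Ab major

The figures 6/4 indicate a triad in second inversion.
In second inversion the root lies a fourth above the bass: a fourth above Eb in Bb minor is Ab.
The chord tones are Eb, Ab, C, giving Ab major.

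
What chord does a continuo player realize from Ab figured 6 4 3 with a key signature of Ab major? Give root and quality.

The figures 6 4 3 indicate a seventh chord in second inversion.
In second inversion the root lies a fourth above the bass: a fourth above Ab in Ab major is Db.
The chord tones are Ab, C, Db, F, giving Db major seventh.

Db major seventh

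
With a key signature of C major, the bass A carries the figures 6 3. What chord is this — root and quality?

The figures 6 3 indicate a triad in first inversion.
In first inversion the root lies a sixth above the bass: a sixth above A in C major is F.
The chord tones are A, C, F, giving F major.

F major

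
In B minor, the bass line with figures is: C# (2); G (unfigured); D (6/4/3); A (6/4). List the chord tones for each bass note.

C# (6/4/2): C#, D, F#, A.
G (5/3): G, B, D.
D (6/4/3): D, F#, G, B.
A (6/4): A, D, F#.

C#, D, F#, A | G, B, D | D, F#, G, B | A, D, F#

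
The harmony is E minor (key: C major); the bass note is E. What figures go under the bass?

E is the root of E minor, so the chord is in root position.
A triad in root position is figured 5/3, conventionally abbreviated (no figures — root-position triad).

no figures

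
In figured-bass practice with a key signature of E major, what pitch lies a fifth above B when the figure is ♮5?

Counting 4 letter steps above B lands on F; in E major, that letter is F#.
The ♮5 figure makes it natural, giving F.

F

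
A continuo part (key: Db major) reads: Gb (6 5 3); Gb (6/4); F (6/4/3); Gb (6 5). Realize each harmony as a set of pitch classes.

Gb, Bb, Db, Eb | Gb, C, Eb | F, Ab, Bb, Db | Gb, Bb, Db, Eb

Gb (6/5/3): Gb, Bb, Db, Eb.
Gb (6/4): Gb, C, Eb.
F (6/4/3): F, Ab, Bb, Db.
Gb (6/5/3): Gb, Bb, Db, Eb.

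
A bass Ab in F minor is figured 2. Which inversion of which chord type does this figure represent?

seventh chord, third inversion

2 is shorthand for 6/4/2.
Intervals of 6/4/2 above the bass form a seventh chord; the bass is the seventh, so this is third inversion.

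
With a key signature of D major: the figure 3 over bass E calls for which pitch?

G

Counting 2 letter steps above E lands on G; in D major, that letter is G.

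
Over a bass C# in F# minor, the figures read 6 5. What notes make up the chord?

The written figures 6 5 are shorthand for 6/5/3: the 3 is implied.
A third above C# in this key is E.
A fifth above C# in this key is G#.
A sixth above C# in this key is A.
Together with the bass C#, this spells A major seventh in first inversion.

C#, E, G#, A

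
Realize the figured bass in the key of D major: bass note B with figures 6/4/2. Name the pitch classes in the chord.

B, C#, E, G

A second above B in this key is C#.
A fourth above B in this key is E.
A sixth above B in this key is G.
Together with the bass B, this spells C# half-diminished seventh in third inversion.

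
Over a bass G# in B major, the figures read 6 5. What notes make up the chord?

G#, B, D#, E

The written figures 6 5 are shorthand for 6/5/3: the 3 is implied.
A third above G# in this key is B.
A fifth above G# in this key is D#.
A sixth above G# in this key is E.
Together with the bass G#, this spells E major seventh in first inversion.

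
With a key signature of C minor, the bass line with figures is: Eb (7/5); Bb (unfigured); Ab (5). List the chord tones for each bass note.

Eb (7/5/3): Eb, G, Bb, D.
Bb (5/3): Bb, D, F.
Ab (5/3): Ab, C, Eb.

Eb, G, Bb, D | Bb, D, F | Ab, C, Eb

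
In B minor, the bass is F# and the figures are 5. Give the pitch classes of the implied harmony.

F#, A, C#

The written figures 5 are shorthand for 5/3: the 3 is implied.
A third above F# in this key is A.
A fifth above F# in this key is C#.
Together with the bass F#, this spells F# minor in root position.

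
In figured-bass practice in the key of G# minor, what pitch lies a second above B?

Counting 1 letter step above B lands on C; in G# minor, that letter is C#.

C#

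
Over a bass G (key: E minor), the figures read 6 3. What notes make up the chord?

A third above G in this key is B.
A sixth above G in this key is E.
Together with the bass G, this spells E minor in first inversion.

G, B, E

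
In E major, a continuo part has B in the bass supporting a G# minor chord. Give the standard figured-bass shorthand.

6

B is the third of G# minor, so the chord is in first inversion.
A triad in first inversion is figured 6/3, conventionally abbreviated 6.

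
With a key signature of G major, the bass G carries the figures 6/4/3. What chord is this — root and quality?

C major seventh

The figures 6/4/3 indicate a seventh chord in second inversion.
In second inversion the root lies a fourth above the bass: a fourth above G in G major is C.
The chord tones are G, B, C, E, giving C major seventh.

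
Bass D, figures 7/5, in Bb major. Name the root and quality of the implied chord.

The figures 7/5 indicate a seventh chord in root position.
In root position the bass is the root, so the root is D.
The chord tones are D, F, A, C, giving D minor seventh.

D minor seventh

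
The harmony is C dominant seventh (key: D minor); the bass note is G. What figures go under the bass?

4/3

G is the fifth of C dominant seventh, so the chord is in second inversion.
A seventh chord in second inversion is figured 6/4/3, conventionally abbreviated 4/3.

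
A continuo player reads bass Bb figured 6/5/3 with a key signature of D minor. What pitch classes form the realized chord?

A third above Bb in this key is D.
A fifth above Bb in this key is F.
A sixth above Bb in this key is G.
Together with the bass Bb, this spells G minor seventh in first inversion.

Bb, D, F, G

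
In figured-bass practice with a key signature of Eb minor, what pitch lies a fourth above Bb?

Eb

Counting 3 letter steps above Bb lands on E; in Eb minor, that letter is Eb.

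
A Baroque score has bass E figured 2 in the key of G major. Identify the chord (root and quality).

The figures 2 indicate a seventh chord in third inversion.
In third inversion the root lies a second above the bass: a second above E in G major is F#.
The chord tones are E, F#, A, C, giving F# half-diminished seventh.

F# half-diminished seventh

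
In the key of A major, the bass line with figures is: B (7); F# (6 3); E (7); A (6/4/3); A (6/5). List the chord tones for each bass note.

B, D, F#, A | F#, A, D | E, G#, B, D | A, C#, D, F# | A, C#, E, F#

B (7/5/3): B, D, F#, A.
F# (6/3): F#, A, D.
E (7/5/3): E, G#, B, D.
A (6/4/3): A, C#, D, F#.
A (6/5/3): A, C#, E, F#.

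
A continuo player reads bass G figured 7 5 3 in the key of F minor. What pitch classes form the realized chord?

G, Bb, Db, F

A third above G in this key is Bb.
A fifth above G in this key is Db.
A seventh above G in this key is F.
Together with the bass G, this spells G half-diminished seventh in root position.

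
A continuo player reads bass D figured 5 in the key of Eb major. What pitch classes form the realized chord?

The written figures 5 are shorthand for 5/3: the 3 is implied.
A third above D in this key is F.
A fifth above D in this key is Ab.
Together with the bass D, this spells D diminished in root position.

D, F, Ab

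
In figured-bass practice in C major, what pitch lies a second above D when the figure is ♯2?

E#

Counting 1 letter step above D lands on E; in C major, that letter is E.
The #2 figure raises it a semitone, giving E#.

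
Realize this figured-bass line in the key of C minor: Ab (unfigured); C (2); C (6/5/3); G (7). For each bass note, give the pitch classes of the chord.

Ab (5/3): Ab, C, Eb.
C (6/4/2): C, D, F, Ab.
C (6/5/3): C, Eb, G, Ab.
G (7/5/3): G, Bb, D, F.

Ab, C, Eb | C, D, F, Ab | C, Eb, G, Ab | G, Bb, D, F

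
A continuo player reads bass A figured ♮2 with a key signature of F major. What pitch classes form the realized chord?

A, B, D, F

The written figures ♮2 are shorthand for 6/4/2: the 6/4 are implied.
A second above A in this key is Bb, made natural (B) by the ♮ figure.
A fourth above A in this key is D.
A sixth above A in this key is F.
Together with the bass A, this spells B half-diminished seventh in third inversion.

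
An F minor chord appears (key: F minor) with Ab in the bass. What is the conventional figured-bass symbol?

6

Ab is the third of F minor, so the chord is in first inversion.
A triad in first inversion is figured 6/3, conventionally abbreviated 6.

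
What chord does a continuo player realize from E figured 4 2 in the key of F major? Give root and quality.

F major seventh

The figures 4 2 indicate a seventh chord in third inversion.
In third inversion the root lies a second above the bass: a second above E in F major is F.
The chord tones are E, F, A, C, giving F major seventh.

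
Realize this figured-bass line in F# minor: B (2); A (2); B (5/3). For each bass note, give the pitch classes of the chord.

B, C#, E, G# | A, B, D, F# | B, D, F#

B (6/4/2): B, C#, E, G#.
A (6/4/2): A, B, D, F#.
B (5/3): B, D, F#.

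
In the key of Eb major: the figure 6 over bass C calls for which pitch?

Counting 5 letter steps above C lands on A; in Eb major, that letter is Ab.

Ab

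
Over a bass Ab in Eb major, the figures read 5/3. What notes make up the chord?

Ab, C, Eb

A third above Ab in this key is C.
A fifth above Ab in this key is Eb.
Together with the bass Ab, this spells Ab major in root position.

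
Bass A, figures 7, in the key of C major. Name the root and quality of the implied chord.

The figures 7 indicate a seventh chord in root position.
In root position the bass is the root, so the root is A.
The chord tones are A, C, E, G, giving A minor seventh.

A minor seventh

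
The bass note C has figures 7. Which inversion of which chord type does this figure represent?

7 is shorthand for 7/5/3.
Intervals of 7/5/3 above the bass form a seventh chord; the bass is the root, so this is root position.

seventh chord, root position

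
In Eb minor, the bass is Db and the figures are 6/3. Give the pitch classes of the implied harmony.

Db, F, Bb

A third above Db in this key is F.
A sixth above Db in this key is Bb.
Together with the bass Db, this spells Bb minor in first inversion.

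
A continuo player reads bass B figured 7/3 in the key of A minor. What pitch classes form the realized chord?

The written figures 7/3 are shorthand for 7/5/3: the 5 is implied.
A third above B in this key is D.
A fifth above B in this key is F.
A seventh above B in this key is A.
Together with the bass B, this spells B half-diminished seventh in root position.

B, D, F, A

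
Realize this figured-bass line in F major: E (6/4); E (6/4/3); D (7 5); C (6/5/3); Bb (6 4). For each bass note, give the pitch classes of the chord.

E (6/4): E, A, C.
E (6/4/3): E, G, A, C.
D (7/5/3): D, F, A, C.
C (6/5/3): C, E, G, A.
Bb (6/4): Bb, E, G.

E, A, C | E, G, A, C | D, F, A, C | C, E, G, A | Bb, E, G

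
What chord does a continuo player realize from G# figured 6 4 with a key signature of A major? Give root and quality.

C# minor

The figures 6 4 indicate a triad in second inversion.
In second inversion the root lies a fourth above the bass: a fourth above G# in A major is C#.
The chord tones are G#, C#, E, giving C# minor.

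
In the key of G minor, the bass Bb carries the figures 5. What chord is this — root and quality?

Bb major

The figures 5 indicate a triad in root position.
In root position the bass is the root, so the root is Bb.
The chord tones are Bb, D, F, giving Bb major.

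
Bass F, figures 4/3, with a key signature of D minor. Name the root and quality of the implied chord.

The figures 4/3 indicate a seventh chord in second inversion.
In second inversion the root lies a fourth above the bass: a fourth above F in D minor is Bb.
The chord tones are F, A, Bb, D, giving Bb major seventh.

Bb major seventh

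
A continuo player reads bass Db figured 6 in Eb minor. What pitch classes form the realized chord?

Db, F, Bb

The written figures 6 are shorthand for 6/3: the 3 is implied.
A third above Db in this key is F.
A sixth above Db in this key is Bb.
Together with the bass Db, this spells Bb minor in first inversion.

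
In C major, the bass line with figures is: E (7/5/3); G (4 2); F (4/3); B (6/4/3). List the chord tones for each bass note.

E (7/5/3): E, G, B, D.
G (6/4/2): G, A, C, E.
F (6/4/3): F, A, B, D.
B (6/4/3): B, D, E, G.

E, G, B, D | G, A, C, E | F, A, B, D | B, D, E, G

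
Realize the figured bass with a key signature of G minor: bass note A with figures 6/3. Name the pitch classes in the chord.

A, C, F

A third above A in this key is C.
A sixth above A in this key is F.
Together with the bass A, this spells F major in first inversion.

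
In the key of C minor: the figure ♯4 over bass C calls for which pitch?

Counting 3 letter steps above C lands on F; in C minor, that letter is F.
The #4 figure raises it a semitone, giving F#.

F#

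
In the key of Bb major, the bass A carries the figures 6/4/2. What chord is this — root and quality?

The figures 6/4/2 indicate a seventh chord in third inversion.
In third inversion the root lies a second above the bass: a second above A in Bb major is Bb.
The chord tones are A, Bb, D, F, giving Bb major seventh.

Bb major seventh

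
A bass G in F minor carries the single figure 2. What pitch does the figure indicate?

Counting 1 letter step above G lands on A; in F minor, that letter is Ab.

Ab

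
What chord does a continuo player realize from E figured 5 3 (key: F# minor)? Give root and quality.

E major

The figures 5 3 indicate a triad in root position.
In root position the bass is the root, so the root is E.
The chord tones are E, G#, B, giving E major.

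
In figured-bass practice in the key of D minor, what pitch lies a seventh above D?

C

Counting 6 letter steps above D lands on C; in D minor, that letter is C.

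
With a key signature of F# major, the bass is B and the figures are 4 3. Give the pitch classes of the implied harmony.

B, D#, E#, G#

The written figures 4 3 are shorthand for 6/4/3: the 6 is implied.
A third above B in this key is D#.
A fourth above B in this key is E#.
A sixth above B in this key is G#.
Together with the bass B, this spells E# half-diminished seventh in second inversion.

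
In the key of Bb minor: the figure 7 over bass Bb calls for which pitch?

Ab

Counting 6 letter steps above Bb lands on A; in Bb minor, that letter is Ab.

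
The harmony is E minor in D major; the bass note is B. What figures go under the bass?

6/4

B is the fifth of E minor, so the chord is in second inversion.
A triad in second inversion is figured 6/4, conventionally abbreviated 6/4.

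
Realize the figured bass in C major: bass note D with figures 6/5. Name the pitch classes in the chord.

The written figures 6/5 are shorthand for 6/5/3: the 3 is implied.
A third above D in this key is F.
A fifth above D in this key is A.
A sixth above D in this key is B.
Together with the bass D, this spells B half-diminished seventh in first inversion.

D, F, A, B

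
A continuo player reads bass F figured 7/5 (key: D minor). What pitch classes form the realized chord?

The written figures 7/5 are shorthand for 7/5/3: the 3 is implied.
A third above F in this key is A.
A fifth above F in this key is C.
A seventh above F in this key is E.
Together with the bass F, this spells F major seventh in root position.

F, A, C, E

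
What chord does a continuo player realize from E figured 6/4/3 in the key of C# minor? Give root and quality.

A major seventh

The figures 6/4/3 indicate a seventh chord in second inversion.
In second inversion the root lies a fourth above the bass: a fourth above E in C# minor is A.
The chord tones are E, G#, A, C#, giving A major seventh.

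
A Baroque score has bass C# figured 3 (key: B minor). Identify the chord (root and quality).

C# diminished

The figures 3 indicate a triad in root position.
In root position the bass is the root, so the root is C#.
The chord tones are C#, E, G, giving C# diminished.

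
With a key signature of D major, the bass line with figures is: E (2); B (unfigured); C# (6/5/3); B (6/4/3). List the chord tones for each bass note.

E, F#, A, C# | B, D, F# | C#, E, G, A | B, D, E, G

E (6/4/2): E, F#, A, C#.
B (5/3): B, D, F#.
C# (6/5/3): C#, E, G, A.
B (6/4/3): B, D, E, G.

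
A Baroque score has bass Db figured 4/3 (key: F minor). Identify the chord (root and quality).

G half-diminished seventh

The figures 4/3 indicate a seventh chord in second inversion.
In second inversion the root lies a fourth above the bass: a fourth above Db in F minor is G.
The chord tones are Db, F, G, Bb, giving G half-diminished seventh.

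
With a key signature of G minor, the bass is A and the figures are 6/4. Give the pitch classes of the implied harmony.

A, D, F

A fourth above A in this key is D.
A sixth above A in this key is F.
Together with the bass A, this spells D minor in second inversion.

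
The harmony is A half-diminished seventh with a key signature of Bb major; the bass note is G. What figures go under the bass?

4/2

G is the seventh of A half-diminished seventh, so the chord is in third inversion.
A seventh chord in third inversion is figured 6/4/2, conventionally abbreviated 4/2.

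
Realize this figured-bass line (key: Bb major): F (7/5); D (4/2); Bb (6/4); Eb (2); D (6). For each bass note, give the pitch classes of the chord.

F (7/5/3): F, A, C, Eb.
D (6/4/2): D, Eb, G, Bb.
Bb (6/4): Bb, Eb, G.
Eb (6/4/2): Eb, F, A, C.
D (6/3): D, F, Bb.

F, A, C, Eb | D, Eb, G, Bb | Bb, Eb, G | Eb, F, A, C | D, F, Bb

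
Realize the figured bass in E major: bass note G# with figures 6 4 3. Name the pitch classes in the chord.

A third above G# in this key is B.
A fourth above G# in this key is C#.
A sixth above G# in this key is E.
Together with the bass G#, this spells C# minor seventh in second inversion.

G#, B, C#, E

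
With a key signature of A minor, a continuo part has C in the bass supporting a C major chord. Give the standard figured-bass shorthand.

C is the root of C major, so the chord is in root position.
A triad in root position is figured 5/3, conventionally abbreviated (no figures — root-position triad).

no figures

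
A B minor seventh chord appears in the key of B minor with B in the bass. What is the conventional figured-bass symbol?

B is the root of B minor seventh, so the chord is in root position.
A seventh chord in root position is figured 7/5/3, conventionally abbreviated 7.

7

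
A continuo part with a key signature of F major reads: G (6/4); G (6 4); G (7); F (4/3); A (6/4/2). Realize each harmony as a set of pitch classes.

G, C, E | G, C, E | G, Bb, D, F | F, A, Bb, D | A, Bb, D, F

G (6/4): G, C, E.
G (6/4): G, C, E.
G (7/5/3): G, Bb, D, F.
F (6/4/3): F, A, Bb, D.
A (6/4/2): A, Bb, D, F.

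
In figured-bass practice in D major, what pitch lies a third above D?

F#

Counting 2 letter steps above D lands on F; in D major, that letter is F#.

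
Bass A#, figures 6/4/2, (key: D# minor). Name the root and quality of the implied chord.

The figures 6/4/2 indicate a seventh chord in third inversion.
In third inversion the root lies a second above the bass: a second above A# in D# minor is B.
The chord tones are A#, B, D#, F#, giving B major seventh.

B major seventh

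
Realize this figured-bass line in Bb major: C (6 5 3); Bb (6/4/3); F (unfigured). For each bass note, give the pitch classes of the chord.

C, Eb, G, A | Bb, D, Eb, G | F, A, C

C (6/5/3): C, Eb, G, A.
Bb (6/4/3): Bb, D, Eb, G.
F (5/3): F, A, C.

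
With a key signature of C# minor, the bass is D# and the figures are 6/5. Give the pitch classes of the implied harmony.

D#, F#, A, B

The written figures 6/5 are shorthand for 6/5/3: the 3 is implied.
A third above D# in this key is F#.
A fifth above D# in this key is A.
A sixth above D# in this key is B.
Together with the bass D#, this spells B dominant seventh in first inversion.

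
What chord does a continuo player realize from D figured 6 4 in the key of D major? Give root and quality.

The figures 6 4 indicate a triad in second inversion.
In second inversion the root lies a fourth above the bass: a fourth above D in D major is G.
The chord tones are D, G, B, giving G major.

G major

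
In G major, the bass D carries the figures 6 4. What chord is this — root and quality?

G major

The figures 6 4 indicate a triad in second inversion.
In second inversion the root lies a fourth above the bass: a fourth above D in G major is G.
The chord tones are D, G, B, giving G major.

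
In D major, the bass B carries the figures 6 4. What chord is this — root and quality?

The figures 6 4 indicate a triad in second inversion.
In second inversion the root lies a fourth above the bass: a fourth above B in D major is E.
The chord tones are B, E, G, giving E minor.

E minor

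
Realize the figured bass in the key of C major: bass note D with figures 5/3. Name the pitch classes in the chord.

A third above D in this key is F.
A fifth above D in this key is A.
Together with the bass D, this spells D minor in root position.

D, F, A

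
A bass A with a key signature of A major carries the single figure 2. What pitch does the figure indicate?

Counting 1 letter step above A lands on B; in A major, that letter is B.

B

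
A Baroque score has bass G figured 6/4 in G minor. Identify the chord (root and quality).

C minor

The figures 6/4 indicate a triad in second inversion.
In second inversion the root lies a fourth above the bass: a fourth above G in G minor is C.
The chord tones are G, C, Eb, giving C minor.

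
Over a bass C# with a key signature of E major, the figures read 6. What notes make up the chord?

C#, E, A

The written figures 6 are shorthand for 6/3: the 3 is implied.
A third above C# in this key is E.
A sixth above C# in this key is A.
Together with the bass C#, this spells A major in first inversion.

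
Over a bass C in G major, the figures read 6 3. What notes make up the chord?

A third above C in this key is E.
A sixth above C in this key is A.
Together with the bass C, this spells A minor in first inversion.

C, E, A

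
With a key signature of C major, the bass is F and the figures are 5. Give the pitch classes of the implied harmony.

F, A, C

The written figures 5 are shorthand for 5/3: the 3 is implied.
A third above F in this key is A.
A fifth above F in this key is C.
Together with the bass F, this spells F major in root position.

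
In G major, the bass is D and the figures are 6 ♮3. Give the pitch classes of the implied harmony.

D, F, B

A third above D in this key is F#, made natural (F) by the ♮ figure.
A sixth above D in this key is B.
Together with the bass D, this spells B diminished in first inversion.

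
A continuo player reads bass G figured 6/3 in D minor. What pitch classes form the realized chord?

G, Bb, E

A third above G in this key is Bb.
A sixth above G in this key is E.
Together with the bass G, this spells E diminished in first inversion.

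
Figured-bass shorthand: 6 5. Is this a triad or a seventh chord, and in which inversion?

6 5 is shorthand for 6/5/3.
Intervals of 6/5/3 above the bass form a seventh chord; the bass is the third, so this is first inversion.

seventh chord, first inversion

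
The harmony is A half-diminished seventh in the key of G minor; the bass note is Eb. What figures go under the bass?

Eb is the fifth of A half-diminished seventh, so the chord is in second inversion.
A seventh chord in second inversion is figured 6/4/3, conventionally abbreviated 4/3.

4/3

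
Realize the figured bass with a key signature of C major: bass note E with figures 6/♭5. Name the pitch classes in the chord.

E, G, Bb, C

The written figures 6/♭5 are shorthand for 6/5/3: the 3 is implied.
A third above E in this key is G.
A fifth above E in this key is B, lowered to Bb by the flat.
A sixth above E in this key is C.
Together with the bass E, this spells C dominant seventh in first inversion.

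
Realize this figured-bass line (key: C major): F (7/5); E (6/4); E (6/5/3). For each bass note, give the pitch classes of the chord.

F (7/5/3): F, A, C, E.
E (6/4): E, A, C.
E (6/5/3): E, G, B, C.

F, A, C, E | E, A, C | E, G, B, C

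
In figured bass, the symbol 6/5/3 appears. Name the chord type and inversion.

seventh chord, first inversion

Intervals of 6/5/3 above the bass form a seventh chord; the bass is the third, so this is first inversion.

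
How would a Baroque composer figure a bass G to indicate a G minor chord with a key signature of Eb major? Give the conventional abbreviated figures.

no figures

G is the root of G minor, so the chord is in root position.
A triad in root position is figured 5/3, conventionally abbreviated (no figures — root-position triad).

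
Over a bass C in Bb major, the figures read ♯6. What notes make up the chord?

The written figures ♯6 are shorthand for 6/3: the 3 is implied.
A third above C in this key is Eb.
A sixth above C in this key is A, raised to A# by the sharp.

C, Eb, A#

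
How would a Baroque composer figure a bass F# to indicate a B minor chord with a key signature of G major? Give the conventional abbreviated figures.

6/4

F# is the fifth of B minor, so the chord is in second inversion.
A triad in second inversion is figured 6/4, conventionally abbreviated 6/4.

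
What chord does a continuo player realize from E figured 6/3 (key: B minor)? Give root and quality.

The figures 6/3 indicate a triad in first inversion.
In first inversion the root lies a sixth above the bass: a sixth above E in B minor is C#.
The chord tones are E, G, C#, giving C# diminished.

C# diminished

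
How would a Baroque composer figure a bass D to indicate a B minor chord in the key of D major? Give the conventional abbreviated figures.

6

D is the third of B minor, so the chord is in first inversion.
A triad in first inversion is figured 6/3, conventionally abbreviated 6.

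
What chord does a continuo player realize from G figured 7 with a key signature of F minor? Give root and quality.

G half-diminished seventh

The figures 7 indicate a seventh chord in root position.
In root position the bass is the root, so the root is G.
The chord tones are G, Bb, Db, F, giving G half-diminished seventh.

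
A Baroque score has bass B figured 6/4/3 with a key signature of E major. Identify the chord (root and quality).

The figures 6/4/3 indicate a seventh chord in second inversion.
In second inversion the root lies a fourth above the bass: a fourth above B in E major is E.
The chord tones are B, D#, E, G#, giving E major seventh.

E major seventh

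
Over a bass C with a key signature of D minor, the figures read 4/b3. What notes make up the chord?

C, Eb, F, A

The written figures 4/b3 are shorthand for 6/4/3: the 6 is implied.
A third above C in this key is E, lowered to Eb by the flat.
A fourth above C in this key is F.
A sixth above C in this key is A.
Together with the bass C, this spells F dominant seventh in second inversion.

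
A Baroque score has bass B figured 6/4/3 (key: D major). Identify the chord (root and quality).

E minor seventh

The figures 6/4/3 indicate a seventh chord in second inversion.
In second inversion the root lies a fourth above the bass: a fourth above B in D major is E.
The chord tones are B, D, E, G, giving E minor seventh.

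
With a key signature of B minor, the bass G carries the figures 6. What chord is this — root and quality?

E minor

The figures 6 indicate a triad in first inversion.
In first inversion the root lies a sixth above the bass: a sixth above G in B minor is E.
The chord tones are G, B, E, giving E minor.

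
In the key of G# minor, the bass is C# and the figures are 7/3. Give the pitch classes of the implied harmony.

C#, E, G#, B

The written figures 7/3 are shorthand for 7/5/3: the 5 is implied.
A third above C# in this key is E.
A fifth above C# in this key is G#.
A seventh above C# in this key is B.
Together with the bass C#, this spells C# minor seventh in root position.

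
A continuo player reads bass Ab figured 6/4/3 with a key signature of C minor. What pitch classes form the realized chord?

Ab, C, D, F

A third above Ab in this key is C.
A fourth above Ab in this key is D.
A sixth above Ab in this key is F.
Together with the bass Ab, this spells D half-diminished seventh in second inversion.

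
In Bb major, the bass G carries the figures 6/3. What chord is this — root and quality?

The figures 6/3 indicate a triad in first inversion.
In first inversion the root lies a sixth above the bass: a sixth above G in Bb major is Eb.
The chord tones are G, Bb, Eb, giving Eb major.

Eb major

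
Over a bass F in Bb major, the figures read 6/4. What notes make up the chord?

A fourth above F in this key is Bb.
A sixth above F in this key is D.
Together with the bass F, this spells Bb major in second inversion.

F, Bb, D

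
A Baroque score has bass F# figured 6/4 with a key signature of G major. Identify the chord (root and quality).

B minor

The figures 6/4 indicate a triad in second inversion.
In second inversion the root lies a fourth above the bass: a fourth above F# in G major is B.
The chord tones are F#, B, D, giving B minor.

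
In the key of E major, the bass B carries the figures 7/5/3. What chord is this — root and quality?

B dominant seventh

The figures 7/5/3 indicate a seventh chord in root position.
In root position the bass is the root, so the root is B.
The chord tones are B, D#, F#, A, giving B dominant seventh.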